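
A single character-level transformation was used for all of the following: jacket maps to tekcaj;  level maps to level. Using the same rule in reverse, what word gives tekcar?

The output letters match the input read backwards: jacket reversed is tekcaj. It's just the letters in reverse order.
Decoding tekcar: then reverse → racket.

racket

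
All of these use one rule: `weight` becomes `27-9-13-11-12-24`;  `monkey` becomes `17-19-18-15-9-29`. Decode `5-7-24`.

act

The number is (letter's place in the alphabet, a=1) + 4.
Undoing it on 5-7-24: 5→(5−4)÷1=1=a, 7→(7−4)÷1=3=c, 24→(24−4)÷1=20=t.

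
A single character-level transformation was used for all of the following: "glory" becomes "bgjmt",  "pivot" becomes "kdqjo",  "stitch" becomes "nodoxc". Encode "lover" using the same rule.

Compare letters: g→b is +21, l→g is +21, o→j is +21 — a constant shift. This is a Caesar cipher with shift 21.
Applying it to lover: l+21=g, o+21=j, v+21=q, e+21=z, r+21=m.

gjqzm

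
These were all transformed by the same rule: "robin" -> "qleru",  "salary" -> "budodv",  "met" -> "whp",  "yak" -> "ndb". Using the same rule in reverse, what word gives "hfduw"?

trace

Read the word backwards and shift each letter +3.
Decoding hfduw: shift back: h−3=e, f−3=c, d−3=a, u−3=r, w−3=t → ecart; then reverse → trace.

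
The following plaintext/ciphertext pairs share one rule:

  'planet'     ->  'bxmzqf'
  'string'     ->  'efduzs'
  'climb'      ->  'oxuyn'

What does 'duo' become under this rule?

Compare letters: p→b is +12, l→x is +12, a→m is +12 — a constant shift. Each letter is shifted forward by 12 in the alphabet (a Caesar shift of +12).
For duo: d+12=p, u+12=g, o+12=a.

pga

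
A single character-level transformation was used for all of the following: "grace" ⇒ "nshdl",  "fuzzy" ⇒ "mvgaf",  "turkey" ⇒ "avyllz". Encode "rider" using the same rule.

Shifts by position in grace: pos 0: g→n (+7), pos 1: r→s (+1), pos 2: a→h (+7), pos 3: c→d (+1) — repeating every 2. A repeating key of period 2 is used — shifts +7, +1 over and over.
For rider: r+7=y, i+1=j, d+7=k, e+1=f, r+7=y.

yjkfy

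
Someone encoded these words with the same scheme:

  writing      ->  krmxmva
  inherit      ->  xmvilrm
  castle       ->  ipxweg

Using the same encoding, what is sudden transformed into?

The word is reversed, then every letter is shifted forward by 4.
Applying it to sudden: reverse → neddus; then shift: n+4=r, e+4=i, d+4=h, d+4=h, u+4=y, s+4=w.

rihhyw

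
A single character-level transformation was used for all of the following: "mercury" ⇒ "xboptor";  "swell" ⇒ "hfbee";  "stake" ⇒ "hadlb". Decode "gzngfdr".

Each letter's alphabet position (a=0..z=25) is mapped through 19·x+3 mod 26 — an affine cipher.
Reversing it on gzngfdr: g(6)→11·(6−3)≡7=h; z(25)→11·(25−3)≡8=i; n(13)→11·(13−3)≡6=g; g(6)→11·(6−3)≡7=h; f(5)→11·(5−3)≡22=w; d(3)→11·(3−3)≡0=a; r(17)→11·(17−3)≡24=y (all mod 26).

highway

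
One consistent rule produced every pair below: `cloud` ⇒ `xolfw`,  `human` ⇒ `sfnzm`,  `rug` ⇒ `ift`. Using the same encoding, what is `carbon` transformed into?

xziylm

Each pair mirrors across the alphabet (c↔x, l↔o, o↔l): positions sum to 25. This is the alphabet-reversal cipher (Atbash): a becomes z, b becomes y, etc.
On carbon: c↔x, a↔z, r↔i, b↔y, o↔l, n↔m.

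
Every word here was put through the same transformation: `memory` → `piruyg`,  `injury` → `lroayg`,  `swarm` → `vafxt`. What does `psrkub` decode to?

moment

In memory: m→p is +3, e→i is +4, m→r is +5, o→u is +6 — the shift increases by 1 each position. Each letter shifts forward by (position + 3), i.e. 3, 4, 5, … — the shift grows by one for each successive letter.
Decoding psrkub: p−3=m, s−4=o, r−5=m, k−6=e, u−7=n, b−8=t.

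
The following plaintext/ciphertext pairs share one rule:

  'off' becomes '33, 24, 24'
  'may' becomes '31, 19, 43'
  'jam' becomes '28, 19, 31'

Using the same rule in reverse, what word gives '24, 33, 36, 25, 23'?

forge

Each letter is replaced by its alphabet position (a=1..z=26) + 18.
Reversing it on 24, 33, 36, 25, 23: 24→(24−18)÷1=6=f, 33→(33−18)÷1=15=o, 36→(36−18)÷1=18=r, 25→(25−18)÷1=7=g, 23→(23−18)÷1=5=e.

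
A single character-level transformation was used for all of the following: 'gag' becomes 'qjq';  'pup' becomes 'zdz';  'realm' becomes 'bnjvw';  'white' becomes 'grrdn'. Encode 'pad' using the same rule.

Vowels shift forward by 9 and consonants shift forward by 10.
On pad: p(cons)+10=z, a(vowel)+9=j, d(cons)+10=n.

zjn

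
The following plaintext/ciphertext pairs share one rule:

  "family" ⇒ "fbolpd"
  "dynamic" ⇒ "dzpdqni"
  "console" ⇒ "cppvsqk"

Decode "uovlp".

In family: f→f is +0, a→b is +1, m→o is +2, i→l is +3 — the shift increases by 1 each position. Letter i (0-indexed) is shifted by i+0, so successive shifts are 0, 1, 2, ….
Reversing it on uovlp: u−0=u, o−1=n, v−2=t, l−3=i, p−4=l.

until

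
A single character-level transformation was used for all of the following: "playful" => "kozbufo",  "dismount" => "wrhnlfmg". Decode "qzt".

Each pair mirrors across the alphabet (p↔k, l↔o, a↔z): positions sum to 25. Letters are reflected about the middle of the alphabet (position → 25−position): Atbash.
Decoding qzt: q↔j, z↔a, t↔g.

jag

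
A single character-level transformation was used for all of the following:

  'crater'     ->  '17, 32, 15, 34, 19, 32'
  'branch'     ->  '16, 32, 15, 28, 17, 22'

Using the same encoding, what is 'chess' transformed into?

17, 22, 19, 33, 33

The number is (letter's place in the alphabet, a=1) + 14.
Applying it to chess: c=3→17, h=8→22, e=5→19, s=19→33, s=19→33.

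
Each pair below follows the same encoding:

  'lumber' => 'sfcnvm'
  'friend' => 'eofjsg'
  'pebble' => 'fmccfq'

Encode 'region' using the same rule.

Read the word backwards and shift each letter +1.
On region: reverse → noiger; then shift: n+1=o, o+1=p, i+1=j, g+1=h, e+1=f, r+1=s.

opjhfs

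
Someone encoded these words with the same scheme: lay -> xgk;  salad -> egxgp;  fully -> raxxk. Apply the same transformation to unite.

azofk

The shift depends on letter class: consonant l→x is +12, but vowel a→g is +6. The rule splits by letter class: vowels +6, consonants +12.
Applying it to unite: u(vowel)+6=a, n(cons)+12=z, i(vowel)+6=o, t(cons)+12=f, e(vowel)+6=k.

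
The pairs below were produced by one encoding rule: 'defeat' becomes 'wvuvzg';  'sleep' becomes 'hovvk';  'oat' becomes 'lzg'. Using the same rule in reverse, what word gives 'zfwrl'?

Each letter is replaced by its mirror in the alphabet: a↔z, b↔y, c↔x, and so on (the Atbash cipher).
Decoding zfwrl: z↔a, f↔u, w↔d, r↔i, l↔o.

audio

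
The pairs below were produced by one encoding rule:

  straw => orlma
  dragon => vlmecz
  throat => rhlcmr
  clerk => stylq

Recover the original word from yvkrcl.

editor

s(18)→o(14) and t(19)→r(17) fit y≡3x+12 (mod 26); the inverse of 3 mod 26 is 9. This is an affine cipher: with a=0,…,z=25, each position x becomes (3x+12) mod 26.
Decoding yvkrcl: y(24)→9·(24−12)≡4=e; v(21)→9·(21−12)≡3=d; k(10)→9·(10−12)≡8=i; r(17)→9·(17−12)≡19=t; c(2)→9·(2−12)≡14=o; l(11)→9·(11−12)≡17=r (all mod 26).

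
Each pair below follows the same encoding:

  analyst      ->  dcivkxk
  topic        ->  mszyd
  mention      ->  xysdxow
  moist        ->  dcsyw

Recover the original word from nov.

The output letters match the input read backwards, each shifted +10: analyst reversed is tsylana. The word is reversed, then every letter is shifted forward by 10.
Undoing it on nov: shift back: n−10=d, o−10=e, v−10=l → del; then reverse → led.

led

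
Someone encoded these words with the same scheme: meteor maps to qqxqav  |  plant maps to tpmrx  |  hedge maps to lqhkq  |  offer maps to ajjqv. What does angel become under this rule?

mrkqp

The shift depends on letter class: consonant m→q is +4, but vowel e→q is +12. Two shifts are in play — +12 for a/e/i/o/u, +4 for every other letter.
Applying it to angel: a(vowel)+12=m, n(cons)+4=r, g(cons)+4=k, e(vowel)+12=q, l(cons)+4=p.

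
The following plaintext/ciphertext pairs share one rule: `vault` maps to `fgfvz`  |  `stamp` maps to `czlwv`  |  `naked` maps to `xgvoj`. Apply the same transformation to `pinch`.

zoymn

Shifts by position in vault: pos 0: v→f (+10), pos 1: a→g (+6), pos 2: u→f (+11), pos 3: l→v (+10), pos 4: t→z (+6) — repeating every 3. A repeating key of period 3 is used — shifts +10, +6, +11 over and over.
For pinch: p+10=z, i+6=o, n+11=y, c+10=m, h+6=n.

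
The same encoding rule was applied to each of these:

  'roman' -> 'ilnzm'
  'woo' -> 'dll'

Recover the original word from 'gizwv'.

Each pair mirrors across the alphabet (r↔i, o↔l, m↔n): positions sum to 25. Letters are reflected about the middle of the alphabet (position → 25−position): Atbash.
Reversing it on gizwv: g↔t, i↔r, z↔a, w↔d, v↔e.

trade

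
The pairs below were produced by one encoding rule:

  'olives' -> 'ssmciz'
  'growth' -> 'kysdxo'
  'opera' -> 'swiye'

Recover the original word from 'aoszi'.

whose

Shifts by position in olives: pos 0: o→s (+4), pos 1: l→s (+7), pos 2: i→m (+4), pos 3: v→c (+7) — repeating every 2. The shifts repeat in a cycle of length 2: positions 0,1,… shift by +4, +7, then the pattern repeats.
Decoding aoszi: a−4=w, o−7=h, s−4=o, z−7=s, i−4=e.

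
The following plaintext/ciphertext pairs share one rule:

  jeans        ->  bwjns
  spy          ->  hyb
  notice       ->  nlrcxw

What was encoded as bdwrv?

minus

The output letters match the input read backwards, each shifted +9: jeans reversed is snaej. Read the word backwards and shift each letter +9.
Reversing it on bdwrv: shift back: b−9=s, d−9=u, w−9=n, r−9=i, v−9=m → sunim; then reverse → minus.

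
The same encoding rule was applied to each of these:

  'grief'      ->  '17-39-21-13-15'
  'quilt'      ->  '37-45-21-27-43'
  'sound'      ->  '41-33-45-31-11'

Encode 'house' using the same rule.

19-33-45-41-13

With a=1..z=26, the number is 2·pos + 3.
For house: h=8→19, o=15→33, u=21→45, s=19→41, e=5→13.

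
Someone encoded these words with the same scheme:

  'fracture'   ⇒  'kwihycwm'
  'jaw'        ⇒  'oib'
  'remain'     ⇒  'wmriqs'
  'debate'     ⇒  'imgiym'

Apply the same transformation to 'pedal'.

The shift depends on letter class: consonant f→k is +5, but vowel a→i is +8. The rule splits by letter class: vowels +8, consonants +5.
On pedal: p(cons)+5=u, e(vowel)+8=m, d(cons)+5=i, a(vowel)+8=i, l(cons)+5=q.

umiiq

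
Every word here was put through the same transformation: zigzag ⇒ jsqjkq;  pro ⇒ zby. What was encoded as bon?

Compare letters: z→j is +10, i→s is +10, g→q is +10 — a constant shift. Each letter is shifted forward by 10 in the alphabet (a Caesar shift of +10).
Decoding bon: b−10=r, o−10=e, n−10=d.

red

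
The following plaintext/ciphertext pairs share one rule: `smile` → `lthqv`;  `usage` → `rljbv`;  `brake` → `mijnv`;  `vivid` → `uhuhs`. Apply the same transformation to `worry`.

xziid

s(18)→l(11) and m(12)→t(19) fit y≡3x+9 (mod 26); the inverse of 3 mod 26 is 9. Treating letters as 0–25, the rule is x ↦ 3x + 9 (mod 26).
On worry: w(22)→3·22+9≡23=x; o(14)→3·14+9≡25=z; r(17)→3·17+9≡8=i; r(17)→3·17+9≡8=i; y(24)→3·24+9≡3=d (all mod 26).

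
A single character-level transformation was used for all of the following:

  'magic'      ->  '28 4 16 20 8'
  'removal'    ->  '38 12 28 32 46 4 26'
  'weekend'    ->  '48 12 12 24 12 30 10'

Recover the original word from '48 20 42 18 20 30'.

within

m(#13)→28 and a(#1)→4: differences scale by 2, so n = 2·pos + 2. With a=1..z=26, the number is 2·pos + 2.
Decoding 48 20 42 18 20 30: 48→(48−2)÷2=23=w, 20→(20−2)÷2=9=i, 42→(42−2)÷2=20=t, 18→(18−2)÷2=8=h, 20→(20−2)÷2=9=i, 30→(30−2)÷2=14=n.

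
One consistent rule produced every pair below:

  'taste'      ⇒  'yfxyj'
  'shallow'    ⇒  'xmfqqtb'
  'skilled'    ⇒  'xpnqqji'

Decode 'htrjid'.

Compare letters: t→y is +5, a→f is +5, s→x is +5 — a constant shift. Every letter moves 5 places later in the alphabet, wrapping around z→a.
Undoing it on htrjid: h−5=c, t−5=o, r−5=m, j−5=e, i−5=d, d−5=y.

comedy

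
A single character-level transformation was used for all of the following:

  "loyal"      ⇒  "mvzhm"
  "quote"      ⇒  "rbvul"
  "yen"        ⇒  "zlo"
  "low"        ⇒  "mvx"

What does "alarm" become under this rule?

The shift depends on letter class: consonant l→m is +1, but vowel o→v is +7. Vowels shift forward by 7 and consonants shift forward by 1.
Applying it to alarm: a(vowel)+7=h, l(cons)+1=m, a(vowel)+7=h, r(cons)+1=s, m(cons)+1=n.

hmhsn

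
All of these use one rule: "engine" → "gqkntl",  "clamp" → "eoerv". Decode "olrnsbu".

In engine: e→g is +2, n→q is +3, g→k is +4, i→n is +5 — the shift increases by 1 each position. The shift increases by 1 at each position, starting from +2: 2, 3, 4, ….
Reversing it on olrnsbu: o−2=m, l−3=i, r−4=n, n−5=i, s−6=m, b−7=u, u−8=m.

minimum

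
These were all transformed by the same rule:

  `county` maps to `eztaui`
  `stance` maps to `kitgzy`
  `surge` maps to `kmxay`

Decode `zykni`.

chest

The output letters match the input read backwards, each shifted +6: county reversed is ytnuoc. The word is reversed, then every letter is shifted forward by 6.
Decoding zykni: shift back: z−6=t, y−6=s, k−6=e, n−6=h, i−6=c → tsehc; then reverse → chest.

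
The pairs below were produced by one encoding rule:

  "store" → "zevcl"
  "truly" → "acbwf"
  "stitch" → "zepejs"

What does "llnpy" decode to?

Shifts by position in store: pos 0: s→z (+7), pos 1: t→e (+11), pos 2: o→v (+7), pos 3: r→c (+11) — repeating every 2. It's a Vigenère-style cipher with numeric key [7,11]: position i shifts by key[i mod 2].
Decoding llnpy: l−7=e, l−11=a, n−7=g, p−11=e, y−7=r.

eager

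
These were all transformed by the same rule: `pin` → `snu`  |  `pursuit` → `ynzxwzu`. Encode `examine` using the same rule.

jsnrfcj

Two steps: reverse the string, then apply a Caesar shift of +5.
For examine: reverse → enimaxe; then shift: e+5=j, n+5=s, i+5=n, m+5=r, a+5=f, x+5=c, e+5=j.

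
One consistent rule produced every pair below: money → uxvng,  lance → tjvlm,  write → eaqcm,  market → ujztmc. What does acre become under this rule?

Shifts by position in money: pos 0: m→u (+8), pos 1: o→x (+9), pos 2: n→v (+8), pos 3: e→n (+9) — repeating every 2. The shifts repeat in a cycle of length 2: positions 0,1,… shift by +8, +9, then the pattern repeats.
Applying it to acre: a+8=i, c+9=l, r+8=z, e+9=n.

ilzn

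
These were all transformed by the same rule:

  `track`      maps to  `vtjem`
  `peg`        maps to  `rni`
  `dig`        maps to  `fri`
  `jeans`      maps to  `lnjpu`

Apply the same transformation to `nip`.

The shift depends on letter class: consonant t→v is +2, but vowel a→j is +9. The rule splits by letter class: vowels +9, consonants +2.
For nip: n(cons)+2=p, i(vowel)+9=r, p(cons)+2=r.

prr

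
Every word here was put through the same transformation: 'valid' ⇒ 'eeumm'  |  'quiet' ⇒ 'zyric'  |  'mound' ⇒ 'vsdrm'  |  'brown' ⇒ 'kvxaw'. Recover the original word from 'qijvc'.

heart

Shifts by position in valid: pos 0: v→e (+9), pos 1: a→e (+4), pos 2: l→u (+9), pos 3: i→m (+4) — repeating every 2. A repeating key of period 2 is used — shifts +9, +4 over and over.
Decoding qijvc: q−9=h, i−4=e, j−9=a, v−4=r, c−9=t.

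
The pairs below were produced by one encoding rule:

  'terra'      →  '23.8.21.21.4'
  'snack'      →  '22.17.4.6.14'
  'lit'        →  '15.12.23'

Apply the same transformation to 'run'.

21.24.17

Letters become their 1-based position plus 3 (so a→4, b→5, …).
For run: r=18→21, u=21→24, n=14→17.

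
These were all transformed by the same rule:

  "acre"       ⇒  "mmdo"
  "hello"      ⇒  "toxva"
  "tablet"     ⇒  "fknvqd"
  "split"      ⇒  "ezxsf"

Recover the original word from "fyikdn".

toward

Shifts by position in acre: pos 0: a→m (+12), pos 1: c→m (+10), pos 2: r→d (+12), pos 3: e→o (+10) — repeating every 2. The shifts repeat in a cycle of length 2: positions 0,1,… shift by +12, +10, then the pattern repeats.
Reversing it on fyikdn: f−12=t, y−10=o, i−12=w, k−10=a, d−12=r, n−10=d.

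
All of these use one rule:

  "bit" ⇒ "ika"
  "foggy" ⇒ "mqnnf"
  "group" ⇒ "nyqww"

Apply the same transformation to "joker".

The shift depends on letter class: consonant b→i is +7, but vowel i→k is +2. The rule splits by letter class: vowels +2, consonants +7.
On joker: j(cons)+7=q, o(vowel)+2=q, k(cons)+7=r, e(vowel)+2=g, r(cons)+7=y.

qqrgy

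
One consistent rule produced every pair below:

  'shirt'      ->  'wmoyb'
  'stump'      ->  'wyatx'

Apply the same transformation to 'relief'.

vjrpmo

In shirt: s→w is +4, h→m is +5, i→o is +6, r→y is +7 — the shift increases by 1 each position. Each letter shifts forward by (position + 4), i.e. 4, 5, 6, … — the shift grows by one for each successive letter.
For relief: r+4=v, e+5=j, l+6=r, i+7=p, e+8=m, f+9=o.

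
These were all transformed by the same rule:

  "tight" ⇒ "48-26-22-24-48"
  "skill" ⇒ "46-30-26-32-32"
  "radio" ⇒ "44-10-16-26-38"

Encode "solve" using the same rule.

The formula is n = 2×(alphabet index, a=1) + 8.
On solve: s=19→46, o=15→38, l=12→32, v=22→52, e=5→18.

46-38-32-52-18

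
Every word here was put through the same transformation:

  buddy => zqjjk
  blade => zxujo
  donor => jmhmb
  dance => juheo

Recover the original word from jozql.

b(1)→z(25) and u(20)→q(16) fit y≡5x+20 (mod 26); the inverse of 5 mod 26 is 21. Each letter's alphabet position (a=0..z=25) is mapped through 5·x+20 mod 26 — an affine cipher.
Decoding jozql: j(9)→21·(9−20)≡3=d; o(14)→21·(14−20)≡4=e; z(25)→21·(25−20)≡1=b; q(16)→21·(16−20)≡20=u; l(11)→21·(11−20)≡19=t (all mod 26).

debut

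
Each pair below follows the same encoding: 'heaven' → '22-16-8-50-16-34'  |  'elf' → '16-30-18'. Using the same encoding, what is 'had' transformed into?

22-8-14

h(#8)→22 and e(#5)→16: differences scale by 2, so n = 2·pos + 6. The formula is n = 2×(alphabet index, a=1) + 6.
On had: h=8→22, a=1→8, d=4→14.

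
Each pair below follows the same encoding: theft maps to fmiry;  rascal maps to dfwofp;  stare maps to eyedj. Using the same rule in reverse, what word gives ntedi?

Shifts by position in theft: pos 0: t→f (+12), pos 1: h→m (+5), pos 2: e→i (+4), pos 3: f→r (+12), pos 4: t→y (+5) — repeating every 3. A repeating key of period 3 is used — shifts +12, +5, +4 over and over.
Undoing it on ntedi: n−12=b, t−5=o, e−4=a, d−12=r, i−5=d.

board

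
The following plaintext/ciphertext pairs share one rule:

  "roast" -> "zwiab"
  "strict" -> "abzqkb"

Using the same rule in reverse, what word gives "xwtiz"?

polar

Compare letters: r→z is +8, o→w is +8, a→i is +8 — a constant shift. This is a Caesar cipher with shift 8.
Reversing it on xwtiz: x−8=p, w−8=o, t−8=l, i−8=a, z−8=r.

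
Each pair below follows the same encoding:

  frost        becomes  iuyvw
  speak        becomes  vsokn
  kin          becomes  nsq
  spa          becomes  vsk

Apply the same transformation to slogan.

voyjkq

The shift depends on letter class: consonant f→i is +3, but vowel o→y is +10. Vowels shift forward by 10 and consonants shift forward by 3.
Applying it to slogan: s(cons)+3=v, l(cons)+3=o, o(vowel)+10=y, g(cons)+3=j, a(vowel)+10=k, n(cons)+3=q.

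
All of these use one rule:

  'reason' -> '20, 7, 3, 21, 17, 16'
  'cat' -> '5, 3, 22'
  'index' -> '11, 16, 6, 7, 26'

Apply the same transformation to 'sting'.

r is letter #18 and maps to 20: an offset of 2. Letters become their 1-based position plus 2 (so a→3, b→4, …).
For sting: s=19→21, t=20→22, i=9→11, n=14→16, g=7→9.

21, 22, 11, 16, 9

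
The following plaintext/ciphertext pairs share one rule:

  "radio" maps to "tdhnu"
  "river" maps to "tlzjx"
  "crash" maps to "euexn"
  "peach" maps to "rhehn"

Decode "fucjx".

dryer

Letter i (0-indexed) is shifted by i+2, so successive shifts are 2, 3, 4, ….
Decoding fucjx: f−2=d, u−3=r, c−4=y, j−5=e, x−6=r.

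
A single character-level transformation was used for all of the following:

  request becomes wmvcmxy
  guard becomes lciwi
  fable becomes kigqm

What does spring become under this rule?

The shift depends on letter class: consonant r→w is +5, but vowel e→m is +8. The rule splits by letter class: vowels +8, consonants +5.
For spring: s(cons)+5=x, p(cons)+5=u, r(cons)+5=w, i(vowel)+8=q, n(cons)+5=s, g(cons)+5=l.

xuwqsl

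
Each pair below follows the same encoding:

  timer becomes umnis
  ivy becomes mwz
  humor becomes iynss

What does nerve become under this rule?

The rule splits by letter class: vowels +4, consonants +1.
For nerve: n(cons)+1=o, e(vowel)+4=i, r(cons)+1=s, v(cons)+1=w, e(vowel)+4=i.

oiswi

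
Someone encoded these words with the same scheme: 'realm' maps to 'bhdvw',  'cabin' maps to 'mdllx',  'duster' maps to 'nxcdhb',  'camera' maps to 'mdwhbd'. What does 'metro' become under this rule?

The shift depends on letter class: consonant r→b is +10, but vowel e→h is +3. Two shifts are in play — +3 for a/e/i/o/u, +10 for every other letter.
For metro: m(cons)+10=w, e(vowel)+3=h, t(cons)+10=d, r(cons)+10=b, o(vowel)+3=r.

whdbr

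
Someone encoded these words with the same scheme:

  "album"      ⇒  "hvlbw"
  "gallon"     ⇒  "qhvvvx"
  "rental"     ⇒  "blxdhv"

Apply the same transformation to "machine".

whmrpxl

The shift depends on letter class: consonant l→v is +10, but vowel a→h is +7. Two shifts are in play — +7 for a/e/i/o/u, +10 for every other letter.
For machine: m(cons)+10=w, a(vowel)+7=h, c(cons)+10=m, h(cons)+10=r, i(vowel)+7=p, n(cons)+10=x, e(vowel)+7=l.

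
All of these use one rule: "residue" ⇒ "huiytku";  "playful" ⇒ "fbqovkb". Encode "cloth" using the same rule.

sbejx

Every letter moves 16 places later in the alphabet, wrapping around z→a.
On cloth: c+16=s, l+16=b, o+16=e, t+16=j, h+16=x.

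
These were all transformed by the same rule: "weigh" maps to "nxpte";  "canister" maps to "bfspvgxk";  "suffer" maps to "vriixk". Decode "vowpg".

split

w(22)→n(13) and e(4)→x(23) fit y≡11x+5 (mod 26); the inverse of 11 mod 26 is 19. This is an affine cipher: with a=0,…,z=25, each position x becomes (11x+5) mod 26.
Undoing it on vowpg: v(21)→19·(21−5)≡18=s; o(14)→19·(14−5)≡15=p; w(22)→19·(22−5)≡11=l; p(15)→19·(15−5)≡8=i; g(6)→19·(6−5)≡19=t (all mod 26).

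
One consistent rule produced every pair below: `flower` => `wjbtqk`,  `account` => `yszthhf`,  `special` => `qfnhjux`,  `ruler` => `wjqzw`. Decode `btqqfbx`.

The output letters match the input read backwards, each shifted +5: flower reversed is rewolf. Read the word backwards and shift each letter +5.
Reversing it on btqqfbx: shift back: b−5=w, t−5=o, q−5=l, q−5=l, f−5=a, b−5=w, x−5=s → wollaws; then reverse → swallow.

swallow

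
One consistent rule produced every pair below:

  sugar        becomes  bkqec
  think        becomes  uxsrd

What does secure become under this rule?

obemoc

The output letters match the input read backwards, each shifted +10: sugar reversed is ragus. Two steps: reverse the string, then apply a Caesar shift of +10.
Applying it to secure: reverse → eruces; then shift: e+10=o, r+10=b, u+10=e, c+10=m, e+10=o, s+10=c.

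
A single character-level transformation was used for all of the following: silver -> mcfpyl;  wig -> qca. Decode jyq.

Compare letters: s→m is +20, i→c is +20, l→f is +20 — a constant shift. It's a constant shift of +20 (ROT20).
Decoding jyq: j−20=p, y−20=e, q−20=w.

pew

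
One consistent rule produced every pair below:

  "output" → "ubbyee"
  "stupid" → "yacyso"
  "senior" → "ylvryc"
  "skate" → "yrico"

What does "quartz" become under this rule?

wbiadk

In output: o→u is +6, u→b is +7, t→b is +8, p→y is +9 — the shift increases by 1 each position. Each letter shifts forward by (position + 6), i.e. 6, 7, 8, … — the shift grows by one for each successive letter.
For quartz: q+6=w, u+7=b, a+8=i, r+9=a, t+10=d, z+11=k.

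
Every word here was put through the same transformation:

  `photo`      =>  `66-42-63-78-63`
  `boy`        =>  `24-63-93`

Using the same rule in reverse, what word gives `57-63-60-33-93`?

money

p(#16)→66 and h(#8)→42: differences scale by 3, so n = 3·pos + 18. The formula is n = 3×(alphabet index, a=1) + 18.
Undoing it on 57-63-60-33-93: 57→(57−18)÷3=13=m, 63→(63−18)÷3=15=o, 60→(60−18)÷3=14=n, 33→(33−18)÷3=5=e, 93→(93−18)÷3=25=y.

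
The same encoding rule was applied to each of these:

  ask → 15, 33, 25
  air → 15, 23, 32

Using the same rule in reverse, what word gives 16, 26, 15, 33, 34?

a is letter #1 and maps to 15: an offset of 14. Each letter is replaced by its alphabet position (a=1..z=26) + 14.
Undoing it on 16, 26, 15, 33, 34: 16→(16−14)÷1=2=b, 26→(26−14)÷1=12=l, 15→(15−14)÷1=1=a, 33→(33−14)÷1=19=s, 34→(34−14)÷1=20=t.

blast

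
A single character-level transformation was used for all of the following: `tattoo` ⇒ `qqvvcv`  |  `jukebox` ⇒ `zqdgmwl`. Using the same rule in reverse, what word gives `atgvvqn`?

lottery

The output letters match the input read backwards, each shifted +2: tattoo reversed is oottat. Two steps: reverse the string, then apply a Caesar shift of +2.
Reversing it on atgvvqn: shift back: a−2=y, t−2=r, g−2=e, v−2=t, v−2=t, q−2=o, n−2=l → yrettol; then reverse → lottery.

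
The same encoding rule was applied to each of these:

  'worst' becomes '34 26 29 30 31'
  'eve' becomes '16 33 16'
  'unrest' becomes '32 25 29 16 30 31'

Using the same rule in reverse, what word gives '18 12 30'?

Each letter is replaced by its alphabet position (a=1..z=26) + 11.
Decoding 18 12 30: 18→(18−11)÷1=7=g, 12→(12−11)÷1=1=a, 30→(30−11)÷1=19=s.

gas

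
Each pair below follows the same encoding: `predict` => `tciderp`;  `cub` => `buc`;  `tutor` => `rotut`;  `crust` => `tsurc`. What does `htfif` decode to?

The output letters match the input read backwards: predict reversed is tciderp. The word is simply reversed.
Decoding htfif: then reverse → fifth.

fifth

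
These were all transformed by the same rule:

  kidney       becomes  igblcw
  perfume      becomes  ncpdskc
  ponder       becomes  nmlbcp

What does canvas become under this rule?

ayltyq

Compare letters: k→i is +24, i→g is +24, d→b is +24 — a constant shift. Every letter moves 24 places later in the alphabet, wrapping around z→a.
Applying it to canvas: c+24=a, a+24=y, n+24=l, v+24=t, a+24=y, s+24=q.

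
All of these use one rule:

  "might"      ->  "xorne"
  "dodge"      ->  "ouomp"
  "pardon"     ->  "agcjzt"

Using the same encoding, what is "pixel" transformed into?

Shifts by position in might: pos 0: m→x (+11), pos 1: i→o (+6), pos 2: g→r (+11), pos 3: h→n (+6) — repeating every 2. It's a Vigenère-style cipher with numeric key [11,6]: position i shifts by key[i mod 2].
For pixel: p+11=a, i+6=o, x+11=i, e+6=k, l+11=w.

aoikw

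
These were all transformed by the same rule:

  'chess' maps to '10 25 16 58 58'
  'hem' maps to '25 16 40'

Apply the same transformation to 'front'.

With a=1..z=26, the number is 3·pos + 1.
Applying it to front: f=6→19, r=18→55, o=15→46, n=14→43, t=20→61.

19 55 46 43 61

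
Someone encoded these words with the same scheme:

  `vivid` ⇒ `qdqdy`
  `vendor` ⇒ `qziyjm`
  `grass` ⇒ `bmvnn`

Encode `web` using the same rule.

rzw

Compare letters: v→q is +21, i→d is +21, v→q is +21 — a constant shift. It's a constant shift of +21 (ROT21).
For web: w+21=r, e+21=z, b+21=w.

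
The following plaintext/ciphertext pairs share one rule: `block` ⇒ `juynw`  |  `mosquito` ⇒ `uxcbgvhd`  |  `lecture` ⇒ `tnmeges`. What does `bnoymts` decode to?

In block: b→j is +8, l→u is +9, o→y is +10, c→n is +11 — the shift increases by 1 each position. The shift increases by 1 at each position, starting from +8: 8, 9, 10, ….
Reversing it on bnoymts: b−8=t, n−9=e, o−10=e, y−11=n, m−12=a, t−13=g, s−14=e.

teenage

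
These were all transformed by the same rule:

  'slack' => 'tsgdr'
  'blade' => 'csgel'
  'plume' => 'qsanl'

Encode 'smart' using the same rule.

Shifts by position in slack: pos 0: s→t (+1), pos 1: l→s (+7), pos 2: a→g (+6), pos 3: c→d (+1), pos 4: k→r (+7) — repeating every 3. A repeating key of period 3 is used — shifts +1, +7, +6 over and over.
Applying it to smart: s+1=t, m+7=t, a+6=g, r+1=s, t+7=a.

ttgsa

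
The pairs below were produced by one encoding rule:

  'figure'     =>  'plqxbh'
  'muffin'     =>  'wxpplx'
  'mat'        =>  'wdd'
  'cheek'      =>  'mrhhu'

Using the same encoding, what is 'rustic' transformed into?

bxcdlm

The shift depends on letter class: consonant f→p is +10, but vowel i→l is +3. Two shifts are in play — +3 for a/e/i/o/u, +10 for every other letter.
On rustic: r(cons)+10=b, u(vowel)+3=x, s(cons)+10=c, t(cons)+10=d, i(vowel)+3=l, c(cons)+10=m.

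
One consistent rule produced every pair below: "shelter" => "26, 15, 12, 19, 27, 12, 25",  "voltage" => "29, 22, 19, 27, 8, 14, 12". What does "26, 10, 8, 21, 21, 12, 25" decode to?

scanner

s is letter #19 and maps to 26: an offset of 7. The number is (letter's place in the alphabet, a=1) + 7.
Undoing it on 26, 10, 8, 21, 21, 12, 25: 26→(26−7)÷1=19=s, 10→(10−7)÷1=3=c, 8→(8−7)÷1=1=a, 21→(21−7)÷1=14=n, 21→(21−7)÷1=14=n, 12→(12−7)÷1=5=e, 25→(25−7)÷1=18=r.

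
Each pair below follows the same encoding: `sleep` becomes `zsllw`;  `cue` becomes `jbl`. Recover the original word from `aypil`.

Compare letters: s→z is +7, l→s is +7, e→l is +7 — a constant shift. Each letter is shifted forward by 7 in the alphabet (a Caesar shift of +7).
Decoding aypil: a−7=t, y−7=r, p−7=i, i−7=b, l−7=e.

tribe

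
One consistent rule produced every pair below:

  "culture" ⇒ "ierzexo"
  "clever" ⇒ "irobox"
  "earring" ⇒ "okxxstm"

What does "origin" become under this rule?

Two shifts are in play — +10 for a/e/i/o/u, +6 for every other letter.
For origin: o(vowel)+10=y, r(cons)+6=x, i(vowel)+10=s, g(cons)+6=m, i(vowel)+10=s, n(cons)+6=t.

yxsmst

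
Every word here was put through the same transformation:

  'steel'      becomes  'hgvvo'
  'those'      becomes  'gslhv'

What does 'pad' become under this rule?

Each pair mirrors across the alphabet (s↔h, t↔g, e↔v): positions sum to 25. Letters are reflected about the middle of the alphabet (position → 25−position): Atbash.
For pad: p↔k, a↔z, d↔w.

kzw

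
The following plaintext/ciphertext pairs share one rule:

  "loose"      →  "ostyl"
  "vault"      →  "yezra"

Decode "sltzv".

In loose: l→o is +3, o→s is +4, o→t is +5, s→y is +6 — the shift increases by 1 each position. Letter i (0-indexed) is shifted by i+3, so successive shifts are 3, 4, 5, ….
Reversing it on sltzv: s−3=p, l−4=h, t−5=o, z−6=t, v−7=o.

photo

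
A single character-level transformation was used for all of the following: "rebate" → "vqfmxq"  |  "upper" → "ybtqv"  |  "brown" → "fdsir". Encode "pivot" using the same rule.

tuzax

Shifts by position in rebate: pos 0: r→v (+4), pos 1: e→q (+12), pos 2: b→f (+4), pos 3: a→m (+12) — repeating every 2. It's a Vigenère-style cipher with numeric key [4,12]: position i shifts by key[i mod 2].
On pivot: p+4=t, i+12=u, v+4=z, o+12=a, t+4=x.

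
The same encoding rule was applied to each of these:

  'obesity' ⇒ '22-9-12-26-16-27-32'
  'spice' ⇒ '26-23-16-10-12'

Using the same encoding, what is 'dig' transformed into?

11-16-14

o is letter #15 and maps to 22: an offset of 7. Letters become their 1-based position plus 7 (so a→8, b→9, …).
For dig: d=4→11, i=9→16, g=7→14.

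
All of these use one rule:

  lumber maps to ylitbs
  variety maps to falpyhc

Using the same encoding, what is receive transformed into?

lcpljly

The output letters match the input read backwards, each shifted +7: lumber reversed is rebmul. Two steps: reverse the string, then apply a Caesar shift of +7.
For receive: reverse → eviecer; then shift: e+7=l, v+7=c, i+7=p, e+7=l, c+7=j, e+7=l, r+7=y.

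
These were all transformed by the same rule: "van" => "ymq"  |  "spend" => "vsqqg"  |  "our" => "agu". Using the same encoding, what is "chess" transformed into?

fkqvv

Vowels shift forward by 12 and consonants shift forward by 3.
For chess: c(cons)+3=f, h(cons)+3=k, e(vowel)+12=q, s(cons)+3=v, s(cons)+3=v.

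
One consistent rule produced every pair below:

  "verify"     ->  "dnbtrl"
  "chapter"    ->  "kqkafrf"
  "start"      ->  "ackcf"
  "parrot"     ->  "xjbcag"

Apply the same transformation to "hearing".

Each letter shifts forward by (position + 8), i.e. 8, 9, 10, … — the shift grows by one for each successive letter.
On hearing: h+8=p, e+9=n, a+10=k, r+11=c, i+12=u, n+13=a, g+14=u.

pnkcuau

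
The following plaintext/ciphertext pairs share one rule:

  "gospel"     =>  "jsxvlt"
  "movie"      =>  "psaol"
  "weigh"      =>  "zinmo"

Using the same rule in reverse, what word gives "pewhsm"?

Each letter shifts forward by (position + 3), i.e. 3, 4, 5, … — the shift grows by one for each successive letter.
Undoing it on pewhsm: p−3=m, e−4=a, w−5=r, h−6=b, s−7=l, m−8=e.

marble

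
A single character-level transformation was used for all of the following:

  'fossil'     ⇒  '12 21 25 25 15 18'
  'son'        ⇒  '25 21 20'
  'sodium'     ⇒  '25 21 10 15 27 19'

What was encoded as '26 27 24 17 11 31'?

f is letter #6 and maps to 12: an offset of 6. Letters become their 1-based position plus 6 (so a→7, b→8, …).
Undoing it on 26 27 24 17 11 31: 26→(26−6)÷1=20=t, 27→(27−6)÷1=21=u, 24→(24−6)÷1=18=r, 17→(17−6)÷1=11=k, 11→(11−6)÷1=5=e, 31→(31−6)÷1=25=y.

turkey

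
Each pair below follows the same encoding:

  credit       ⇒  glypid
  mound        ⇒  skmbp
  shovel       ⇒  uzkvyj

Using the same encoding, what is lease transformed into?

This is an affine cipher: with a=0,…,z=25, each position x becomes (9x+14) mod 26.
Applying it to lease: l(11)→9·11+14≡9=j; e(4)→9·4+14≡24=y; a(0)→9·0+14≡14=o; s(18)→9·18+14≡20=u; e(4)→9·4+14≡24=y (all mod 26).

jyouy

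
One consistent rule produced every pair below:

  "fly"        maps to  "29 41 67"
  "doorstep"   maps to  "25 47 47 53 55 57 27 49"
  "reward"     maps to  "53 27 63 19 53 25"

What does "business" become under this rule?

f(#6)→29 and l(#12)→41: differences scale by 2, so n = 2·pos + 17. With a=1..z=26, the number is 2·pos + 17.
Applying it to business: b=2→21, u=21→59, s=19→55, i=9→35, n=14→45, e=5→27, s=19→55, s=19→55.

21 59 55 35 45 27 55 55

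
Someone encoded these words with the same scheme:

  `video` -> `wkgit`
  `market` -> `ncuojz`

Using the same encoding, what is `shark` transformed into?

tjdvp

Letter i (0-indexed) is shifted by i+1, so successive shifts are 1, 2, 3, ….
For shark: s+1=t, h+2=j, a+3=d, r+4=v, k+5=p.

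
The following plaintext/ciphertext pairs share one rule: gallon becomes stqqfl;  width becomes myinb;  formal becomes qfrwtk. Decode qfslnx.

Read the word backwards and shift each letter +5.
Undoing it on qfslnx: shift back: q−5=l, f−5=a, s−5=n, l−5=g, n−5=i, x−5=s → langis; then reverse → signal.

signal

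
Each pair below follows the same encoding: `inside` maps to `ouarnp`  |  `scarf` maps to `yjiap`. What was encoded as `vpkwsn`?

Each letter shifts forward by (position + 6), i.e. 6, 7, 8, … — the shift grows by one for each successive letter.
Decoding vpkwsn: v−6=p, p−7=i, k−8=c, w−9=n, s−10=i, n−11=c.

picnic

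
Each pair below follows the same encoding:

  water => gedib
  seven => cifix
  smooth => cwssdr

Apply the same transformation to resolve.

bicsvfi

The shift depends on letter class: consonant w→g is +10, but vowel a→e is +4. Two shifts are in play — +4 for a/e/i/o/u, +10 for every other letter.
For resolve: r(cons)+10=b, e(vowel)+4=i, s(cons)+10=c, o(vowel)+4=s, l(cons)+10=v, v(cons)+10=f, e(vowel)+4=i.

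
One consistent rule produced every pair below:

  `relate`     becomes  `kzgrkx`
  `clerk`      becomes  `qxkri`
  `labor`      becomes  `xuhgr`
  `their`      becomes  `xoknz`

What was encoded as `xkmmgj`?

dagger

Two steps: reverse the string, then apply a Caesar shift of +6.
Decoding xkmmgj: shift back: x−6=r, k−6=e, m−6=g, m−6=g, g−6=a, j−6=d → reggad; then reverse → dagger.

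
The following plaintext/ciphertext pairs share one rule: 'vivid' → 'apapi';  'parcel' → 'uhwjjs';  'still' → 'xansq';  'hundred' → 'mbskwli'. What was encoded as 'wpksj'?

Shifts by position in vivid: pos 0: v→a (+5), pos 1: i→p (+7), pos 2: v→a (+5), pos 3: i→p (+7) — repeating every 2. The shifts repeat in a cycle of length 2: positions 0,1,… shift by +5, +7, then the pattern repeats.
Decoding wpksj: w−5=r, p−7=i, k−5=f, s−7=l, j−5=e.

rifle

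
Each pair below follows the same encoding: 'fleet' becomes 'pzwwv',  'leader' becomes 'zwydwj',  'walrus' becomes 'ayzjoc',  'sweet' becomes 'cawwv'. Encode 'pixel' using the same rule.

Each letter's alphabet position (a=0..z=25) is mapped through 19·x+24 mod 26 — an affine cipher.
For pixel: p(15)→19·15+24≡23=x; i(8)→19·8+24≡20=u; x(23)→19·23+24≡19=t; e(4)→19·4+24≡22=w; l(11)→19·11+24≡25=z (all mod 26).

xutwz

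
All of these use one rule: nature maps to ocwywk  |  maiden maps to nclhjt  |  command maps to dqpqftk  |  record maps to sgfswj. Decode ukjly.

Letter i (0-indexed) is shifted by i+1, so successive shifts are 1, 2, 3, ….
Reversing it on ukjly: u−1=t, k−2=i, j−3=g, l−4=h, y−5=t.

tight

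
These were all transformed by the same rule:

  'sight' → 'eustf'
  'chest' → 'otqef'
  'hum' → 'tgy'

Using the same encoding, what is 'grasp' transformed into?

sdmeb

Compare letters: s→e is +12, i→u is +12, g→s is +12 — a constant shift. It's a constant shift of +12 (ROT12).
On grasp: g+12=s, r+12=d, a+12=m, s+12=e, p+12=b.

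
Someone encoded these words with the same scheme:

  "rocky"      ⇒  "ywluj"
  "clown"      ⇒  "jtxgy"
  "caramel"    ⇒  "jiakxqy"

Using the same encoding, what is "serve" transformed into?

In rocky: r→y is +7, o→w is +8, c→l is +9, k→u is +10 — the shift increases by 1 each position. The shift increases by 1 at each position, starting from +7: 7, 8, 9, ….
On serve: s+7=z, e+8=m, r+9=a, v+10=f, e+11=p.

zmafp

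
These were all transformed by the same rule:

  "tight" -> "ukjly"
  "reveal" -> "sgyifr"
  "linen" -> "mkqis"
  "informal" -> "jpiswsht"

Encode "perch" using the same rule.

In tight: t→u is +1, i→k is +2, g→j is +3, h→l is +4 — the shift increases by 1 each position. Each letter shifts forward by (position + 1), i.e. 1, 2, 3, … — the shift grows by one for each successive letter.
For perch: p+1=q, e+2=g, r+3=u, c+4=g, h+5=m.

qgugm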